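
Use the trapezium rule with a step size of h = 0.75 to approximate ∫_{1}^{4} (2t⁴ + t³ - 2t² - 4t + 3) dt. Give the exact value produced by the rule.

h = (4 − 1)/4 = 0.75.
Nodes t₀,…,t₄ = 1, 1.75, 2.5, 3.25, 4.
f(t) = 2t⁴ + t³ - 2t² - 4t + 3: f₀=0, f₁=13.9921875, f₂=74.25, f₃=226.3359375, f₄=531.
(h/2)·[f₀ + 2f₁ + 2f₂ + 2f₃ + f₄] = 0.375·(1160.15625) = 435.05859375.

435.05859375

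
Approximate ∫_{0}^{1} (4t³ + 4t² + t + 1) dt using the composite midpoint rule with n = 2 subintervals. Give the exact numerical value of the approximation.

h = (1 − 0)/2 = 0.5.
Midpoints m₁,…,m₂ = 0.25, 0.75.
f(m₁)=1.5625, f(m₂)=5.6875.
h·[f(m₁) + f(m₂)] = 0.5·(7.25) = 3.625.

3.625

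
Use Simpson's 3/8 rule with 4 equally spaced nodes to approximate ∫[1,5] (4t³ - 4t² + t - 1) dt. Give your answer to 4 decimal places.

466.6667

h = (5 − 1)/3 = 1.333333.
Nodes t₀,…,t₃ = 1, 2.333333, 3.666667, 5.
f(t) = 4t³ - 4t² + t - 1: f₀=0, f₁=30.370370, f₂=146.074074, f₃=404.
(3h/8)·[f₀ + 3f₁ + 3f₂ + f₃] = 0.5·(933.333333) = 466.6667.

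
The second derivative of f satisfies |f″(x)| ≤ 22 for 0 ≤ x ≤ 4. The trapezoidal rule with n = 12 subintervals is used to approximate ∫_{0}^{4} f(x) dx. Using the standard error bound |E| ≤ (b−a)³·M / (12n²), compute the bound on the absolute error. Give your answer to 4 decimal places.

|E| ≤ (4)³·22 / (12·12²) = 1408/1728 = 0.8148.

0.8148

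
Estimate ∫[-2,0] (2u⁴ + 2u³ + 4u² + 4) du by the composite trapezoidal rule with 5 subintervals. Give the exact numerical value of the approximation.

h = (0 − (-2))/5 = 0.4.
Nodes u₀,…,u₅ = -2, -1.6, -1.2, -0.8, -0.4, 0.
f(u) = 2u⁴ + 2u³ + 4u² + 4: f₀=36, f₁=19.1552, f₂=10.4512, f₃=6.3552, f₄=4.5632, f₅=4.
(h/2)·[f₀ + 2f₁ + 2f₂ + 2f₃ + 2f₄ + f₅] = 0.2·(121.0496) = 24.20992.

24.20992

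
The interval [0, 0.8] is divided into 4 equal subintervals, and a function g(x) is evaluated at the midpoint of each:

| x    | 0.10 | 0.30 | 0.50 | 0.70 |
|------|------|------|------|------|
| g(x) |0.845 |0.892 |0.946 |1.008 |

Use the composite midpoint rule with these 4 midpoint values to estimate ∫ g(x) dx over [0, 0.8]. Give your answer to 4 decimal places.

h = 0.2, n = 4.
h·[y(m₁) + y(m₂) + y(m₃) + y(m₄)] = 0.2·(3.691) = 0.7382.

0.7382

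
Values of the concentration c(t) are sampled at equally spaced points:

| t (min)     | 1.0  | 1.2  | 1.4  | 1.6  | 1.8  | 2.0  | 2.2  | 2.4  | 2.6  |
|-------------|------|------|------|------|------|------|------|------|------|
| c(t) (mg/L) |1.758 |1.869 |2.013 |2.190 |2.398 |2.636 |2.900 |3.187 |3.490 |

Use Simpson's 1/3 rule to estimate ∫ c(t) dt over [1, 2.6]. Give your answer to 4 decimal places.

h = 0.2, n = 8.
(h/3)·[y₀ + 4y₁ + 2y₂ + 4y₃ + 2y₄ + 4y₅ + 2y₆ + 4y₇ + y₈] = 0.066667·(59.398) = 3.9599.

3.9599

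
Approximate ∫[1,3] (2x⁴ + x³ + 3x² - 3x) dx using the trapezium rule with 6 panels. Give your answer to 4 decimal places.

133.0576

h = (3 − 1)/6 = 0.333333.
Nodes x₀,…,x₆ = 1, 1.333333, 1.666667, 2, 2.333333, 2.666667, 3.
f(x) = 2x⁴ + x³ + 3x² - 3x: f₀=3, f₁=10.024691, f₂=23.395062, f₃=46, f₄=81.320988, f₅=133.432099, f₆=207.
(h/2)·[f₀ + 2f₁ + 2f₂ + 2f₃ + 2f₄ + 2f₅ + f₆] = 0.166667·(798.345679) = 133.0576.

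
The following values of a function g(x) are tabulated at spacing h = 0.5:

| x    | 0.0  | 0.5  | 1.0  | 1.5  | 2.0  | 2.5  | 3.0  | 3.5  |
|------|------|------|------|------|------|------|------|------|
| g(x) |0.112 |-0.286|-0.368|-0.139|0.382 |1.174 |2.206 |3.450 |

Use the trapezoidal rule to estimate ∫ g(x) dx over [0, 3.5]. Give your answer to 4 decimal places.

2.3750

h = 0.5, n = 7.
(h/2)·[y₀ + 2y₁ + 2y₂ + 2y₃ + 2y₄ + 2y₅ + 2y₆ + y₇] = 0.25·(9.500) = 2.3750.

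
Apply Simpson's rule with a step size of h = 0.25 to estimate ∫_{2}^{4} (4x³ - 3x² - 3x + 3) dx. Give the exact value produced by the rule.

172

h = (4 − 2)/8 = 0.25.
Nodes x₀,…,x₈ = 2, 2.25, 2.5, 2.75, 3, 3.25, 3.5, 3.75, 4.
f(x) = 4x³ - 3x² - 3x + 3: f₀=17, f₁=26.625, f₂=39.25, f₃=55.25, f₄=75, f₅=98.875, f₆=127.25, f₇=160.5, f₈=199.
(h/3)·[f₀ + 4f₁ + 2f₂ + 4f₃ + 2f₄ + 4f₅ + 2f₆ + 4f₇ + f₈] = 0.083333·(2064) = 172.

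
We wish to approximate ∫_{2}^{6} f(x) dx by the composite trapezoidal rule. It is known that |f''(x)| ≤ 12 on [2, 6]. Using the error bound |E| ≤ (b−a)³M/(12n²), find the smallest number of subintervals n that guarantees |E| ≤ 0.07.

Need 768/(12n²) ≤ 0.07.
n² ≥ 768/(12·0.07) = 914.286 ⇒ n ≥ 30.2372, so the smallest n is 31.

31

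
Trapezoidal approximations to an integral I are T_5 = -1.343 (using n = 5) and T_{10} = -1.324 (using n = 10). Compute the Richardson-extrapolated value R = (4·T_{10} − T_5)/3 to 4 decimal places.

R = (4·T_{10} − T_5) / 3 = (4·(-1.324) − (-1.343))/3 = (-3.953)/3 = -1.3177.

-1.3177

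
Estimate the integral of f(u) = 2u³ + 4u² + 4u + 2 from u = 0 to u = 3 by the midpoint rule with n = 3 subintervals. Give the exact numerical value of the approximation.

h = (3 − 0)/3 = 1.
Midpoints m₁,…,m₃ = 0.5, 1.5, 2.5.
f(m₁)=5.25, f(m₂)=23.75, f(m₃)=68.25.
h·[f(m₁) + f(m₂) + f(m₃)] = 1·(97.25) = 97.25.

97.25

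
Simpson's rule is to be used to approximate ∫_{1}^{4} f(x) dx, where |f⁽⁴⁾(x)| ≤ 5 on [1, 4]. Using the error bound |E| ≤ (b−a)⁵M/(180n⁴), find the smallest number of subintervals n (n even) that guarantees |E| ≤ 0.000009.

Need 1215/(180n⁴) ≤ 0.000009.
n⁴ ≥ 1215/(180·0.000009) = 750000 ⇒ n ≥ 29.4283, so the smallest even n is 30. (n must be even for Simpson's rule.)

30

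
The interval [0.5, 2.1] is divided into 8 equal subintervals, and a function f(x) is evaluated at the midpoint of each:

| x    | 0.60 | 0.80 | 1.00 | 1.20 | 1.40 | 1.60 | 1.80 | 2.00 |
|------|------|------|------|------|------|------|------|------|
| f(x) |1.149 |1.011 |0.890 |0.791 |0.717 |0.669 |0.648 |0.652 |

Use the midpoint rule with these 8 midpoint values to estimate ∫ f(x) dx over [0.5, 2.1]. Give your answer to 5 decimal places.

1.30540

h = 0.2, n = 8.
h·[y(m₁) + y(m₂) + y(m₃) + y(m₄) + y(m₅) + y(m₆) + y(m₇) + y(m₈)] = 0.2·(6.527) = 1.30540.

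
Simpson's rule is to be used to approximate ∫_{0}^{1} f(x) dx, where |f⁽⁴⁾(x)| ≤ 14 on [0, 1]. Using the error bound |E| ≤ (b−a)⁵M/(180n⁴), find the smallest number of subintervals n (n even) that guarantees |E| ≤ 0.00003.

8

Need 14/(180n⁴) ≤ 0.00003.
n⁴ ≥ 14/(180·0.00003) = 2592.59 ⇒ n ≥ 7.1357, so the smallest even n is 8. (n must be even for Simpson's rule.)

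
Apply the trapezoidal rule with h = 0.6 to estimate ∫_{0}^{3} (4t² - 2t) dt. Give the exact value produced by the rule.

27.72

h = (3 − 0)/5 = 0.6.
Nodes t₀,…,t₅ = 0, 0.6, 1.2, 1.8, 2.4, 3.
f(t) = 4t² - 2t: f₀=0, f₁=0.24, f₂=3.36, f₃=9.36, f₄=18.24, f₅=30.
(h/2)·[f₀ + 2f₁ + 2f₂ + 2f₃ + 2f₄ + f₅] = 0.3·(92.4) = 27.72.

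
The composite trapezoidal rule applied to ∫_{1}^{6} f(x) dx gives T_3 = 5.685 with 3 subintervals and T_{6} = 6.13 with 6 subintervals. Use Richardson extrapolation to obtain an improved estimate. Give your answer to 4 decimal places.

R = (4·T_{6} − T_3) / 3 = (4·6.13 − 5.685)/3 = (18.835)/3 = 6.2783.

6.2783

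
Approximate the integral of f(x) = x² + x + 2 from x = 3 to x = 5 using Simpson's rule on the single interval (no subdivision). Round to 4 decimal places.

44.6667

S = (b−a)/6 · [f(3) + 4f(4) + f(5)] = 0.333333·[14 + 4·22 + 32] = 44.6667.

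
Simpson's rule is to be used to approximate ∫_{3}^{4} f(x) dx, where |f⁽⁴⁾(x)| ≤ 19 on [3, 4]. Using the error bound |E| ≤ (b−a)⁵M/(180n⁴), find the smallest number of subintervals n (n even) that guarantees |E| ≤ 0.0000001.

34

Need 19/(180n⁴) ≤ 0.0000001.
n⁴ ≥ 19/(180·0.0000001) = 1.05556e+06 ⇒ n ≥ 32.0531, so the smallest even n is 34. (n must be even for Simpson's rule.)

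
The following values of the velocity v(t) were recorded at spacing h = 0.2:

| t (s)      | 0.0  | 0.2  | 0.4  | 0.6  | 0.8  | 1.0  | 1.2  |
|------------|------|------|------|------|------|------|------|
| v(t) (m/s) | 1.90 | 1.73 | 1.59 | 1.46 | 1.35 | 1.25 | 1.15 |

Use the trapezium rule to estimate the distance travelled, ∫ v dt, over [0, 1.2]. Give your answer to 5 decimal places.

1.78100

h = 0.2, n = 6.
(h/2)·[y₀ + 2y₁ + 2y₂ + 2y₃ + 2y₄ + 2y₅ + y₆] = 0.1·(17.81) = 1.78100.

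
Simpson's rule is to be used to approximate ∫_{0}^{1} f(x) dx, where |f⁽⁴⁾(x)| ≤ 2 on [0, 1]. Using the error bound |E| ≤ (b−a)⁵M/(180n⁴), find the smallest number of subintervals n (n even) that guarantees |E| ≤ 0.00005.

Need 2/(180n⁴) ≤ 0.00005.
n⁴ ≥ 2/(180·0.00005) = 222.222 ⇒ n ≥ 3.8610, so the smallest even n is 4. (n must be even for Simpson's rule.)

4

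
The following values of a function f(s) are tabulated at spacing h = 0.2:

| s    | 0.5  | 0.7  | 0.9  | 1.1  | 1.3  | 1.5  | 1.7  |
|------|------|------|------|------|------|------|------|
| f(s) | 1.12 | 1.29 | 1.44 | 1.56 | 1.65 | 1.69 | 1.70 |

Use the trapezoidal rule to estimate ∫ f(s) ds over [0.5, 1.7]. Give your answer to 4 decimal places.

1.8080

h = 0.2, n = 6.
(h/2)·[y₀ + 2y₁ + 2y₂ + 2y₃ + 2y₄ + 2y₅ + y₆] = 0.1·(18.08) = 1.8080.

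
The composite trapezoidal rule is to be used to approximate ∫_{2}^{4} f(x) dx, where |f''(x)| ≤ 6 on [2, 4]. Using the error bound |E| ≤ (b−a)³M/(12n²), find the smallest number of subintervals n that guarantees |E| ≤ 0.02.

Need 48/(12n²) ≤ 0.02.
n² ≥ 48/(12·0.02) = 200 ⇒ n ≥ 14.1421, so the smallest n is 15.

15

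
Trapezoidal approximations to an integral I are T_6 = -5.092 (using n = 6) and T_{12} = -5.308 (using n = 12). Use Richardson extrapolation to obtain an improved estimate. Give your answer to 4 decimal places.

R = (4·T_{12} − T_6) / 3 = (4·(-5.308) − (-5.092))/3 = (-16.140)/3 = -5.3800.

-5.3800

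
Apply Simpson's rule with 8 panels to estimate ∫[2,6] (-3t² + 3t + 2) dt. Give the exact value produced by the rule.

h = (6 − 2)/8 = 0.5.
Nodes t₀,…,t₈ = 2, 2.5, 3, 3.5, 4, 4.5, 5, 5.5, 6.
f(t) = -3t² + 3t + 2: f₀=-4, f₁=-9.25, f₂=-16, f₃=-24.25, f₄=-34, f₅=-45.25, f₆=-58, f₇=-72.25, f₈=-88.
(h/3)·[f₀ + 4f₁ + 2f₂ + 4f₃ + 2f₄ + 4f₅ + 2f₆ + 4f₇ + f₈] = 0.166667·(-912) = -152.

-152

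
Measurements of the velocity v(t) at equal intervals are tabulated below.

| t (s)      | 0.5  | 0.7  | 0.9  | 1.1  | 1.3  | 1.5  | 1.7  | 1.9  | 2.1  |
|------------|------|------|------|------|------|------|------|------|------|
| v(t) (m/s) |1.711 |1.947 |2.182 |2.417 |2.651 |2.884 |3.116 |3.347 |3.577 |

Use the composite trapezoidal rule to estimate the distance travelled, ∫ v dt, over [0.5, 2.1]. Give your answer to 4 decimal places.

4.2376

h = 0.2, n = 8.
(h/2)·[y₀ + 2y₁ + 2y₂ + 2y₃ + 2y₄ + 2y₅ + 2y₆ + 2y₇ + y₈] = 0.1·(42.376) = 4.2376.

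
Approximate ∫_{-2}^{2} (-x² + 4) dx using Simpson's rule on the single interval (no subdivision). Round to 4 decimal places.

S = (b−a)/6 · [f(-2) + 4f(0) + f(2)] = 0.666667·[0 + 4·4 + 0] = 10.6667.

10.6667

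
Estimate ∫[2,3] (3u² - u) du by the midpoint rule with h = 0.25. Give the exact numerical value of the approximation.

16.484375

h = (3 − 2)/4 = 0.25.
Midpoints m₁,…,m₄ = 2.125, 2.375, 2.625, 2.875.
f(m₁)=11.421875, f(m₂)=14.546875, f(m₃)=18.046875, f(m₄)=21.921875.
h·[f(m₁) + f(m₂) + f(m₃) + f(m₄)] = 0.25·(65.9375) = 16.484375.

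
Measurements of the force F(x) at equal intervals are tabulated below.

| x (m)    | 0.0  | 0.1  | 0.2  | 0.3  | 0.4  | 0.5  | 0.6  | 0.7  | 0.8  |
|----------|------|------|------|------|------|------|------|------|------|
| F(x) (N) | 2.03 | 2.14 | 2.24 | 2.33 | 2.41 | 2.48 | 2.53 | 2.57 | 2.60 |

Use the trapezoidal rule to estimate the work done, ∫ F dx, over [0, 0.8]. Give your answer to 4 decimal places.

h = 0.1, n = 8.
(h/2)·[y₀ + 2y₁ + 2y₂ + 2y₃ + 2y₄ + 2y₅ + 2y₆ + 2y₇ + y₈] = 0.05·(38.03) = 1.9015.

1.9015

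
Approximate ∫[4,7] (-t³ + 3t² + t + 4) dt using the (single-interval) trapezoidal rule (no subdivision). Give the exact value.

-289.5

T = (b−a)/2 · [f(4) + f(7)] = 1.5·[(-8) + (-185)] = -289.5.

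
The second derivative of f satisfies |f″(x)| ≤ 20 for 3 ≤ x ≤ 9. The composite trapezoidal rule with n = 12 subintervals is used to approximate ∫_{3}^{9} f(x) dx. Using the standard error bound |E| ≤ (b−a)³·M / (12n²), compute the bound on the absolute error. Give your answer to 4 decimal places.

|E| ≤ (6)³·20 / (12·12²) = 4320/1728 = 2.5000.

2.5000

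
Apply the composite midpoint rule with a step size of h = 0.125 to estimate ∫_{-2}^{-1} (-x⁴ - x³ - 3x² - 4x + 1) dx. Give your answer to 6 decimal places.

h = (-1 − (-2))/8 = 0.125.
Midpoints m₁,…,m₈ = -1.9375, -1.8125, -1.6875, -1.5625, -1.4375, -1.3125, -1.1875, -1.0625.
f(m₁)=-9.3303375244140625, f(m₂)=-6.4433746337890625, f(m₃)=-4.0966949462890625, f(m₄)=-2.2199859619140625, f(m₅)=-0.7487945556640625, f(m₆)=0.3754730224609375, f(m₇)=1.2055511474609375, f(m₈)=1.7883148193359375.
h·[f(m₁) + f(m₂) + f(m₃) + f(m₄) + f(m₅) + f(m₆) + f(m₇) + f(m₈)] = 0.125·(-19.4698486328125) = -2.433731.

-2.433731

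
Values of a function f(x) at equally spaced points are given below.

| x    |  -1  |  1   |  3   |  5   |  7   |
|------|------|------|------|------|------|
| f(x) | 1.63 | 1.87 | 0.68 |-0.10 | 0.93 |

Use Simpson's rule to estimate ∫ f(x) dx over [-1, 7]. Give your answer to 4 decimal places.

7.3333

h = 2, n = 4.
(h/3)·[y₀ + 4y₁ + 2y₂ + 4y₃ + y₄] = 0.666667·(11.00) = 7.3333.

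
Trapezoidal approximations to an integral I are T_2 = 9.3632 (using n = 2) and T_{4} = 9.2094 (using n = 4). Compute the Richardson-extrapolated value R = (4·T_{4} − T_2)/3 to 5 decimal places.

9.15813

R = (4·T_{4} − T_2) / 3 = (4·9.2094 − 9.3632)/3 = (27.4744)/3 = 9.15813.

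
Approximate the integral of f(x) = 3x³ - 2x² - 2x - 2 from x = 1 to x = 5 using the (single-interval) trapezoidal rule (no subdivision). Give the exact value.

620

T = (b−a)/2 · [f(1) + f(5)] = 2·[(-3) + 313] = 620.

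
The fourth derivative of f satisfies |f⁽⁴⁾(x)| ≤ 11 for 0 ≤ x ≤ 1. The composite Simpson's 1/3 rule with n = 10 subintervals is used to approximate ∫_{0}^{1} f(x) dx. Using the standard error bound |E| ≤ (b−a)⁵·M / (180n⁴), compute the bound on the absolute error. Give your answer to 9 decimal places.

0.000006111

|E| ≤ (1)⁵·11 / (180·10⁴) = 11/1800000 = 0.000006111.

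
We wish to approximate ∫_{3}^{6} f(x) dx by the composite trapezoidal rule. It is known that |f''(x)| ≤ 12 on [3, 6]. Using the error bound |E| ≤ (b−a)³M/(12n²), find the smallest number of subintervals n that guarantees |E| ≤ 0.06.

22

Need 324/(12n²) ≤ 0.06.
n² ≥ 324/(12·0.06) = 450 ⇒ n ≥ 21.2132, so the smallest n is 22.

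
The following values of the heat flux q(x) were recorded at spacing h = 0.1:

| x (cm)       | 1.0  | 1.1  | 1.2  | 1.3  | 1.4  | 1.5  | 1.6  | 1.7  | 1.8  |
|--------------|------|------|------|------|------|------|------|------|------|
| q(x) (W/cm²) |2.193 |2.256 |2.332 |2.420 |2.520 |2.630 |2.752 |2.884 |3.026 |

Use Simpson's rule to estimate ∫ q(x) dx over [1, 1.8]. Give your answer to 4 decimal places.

h = 0.1, n = 8.
(h/3)·[y₀ + 4y₁ + 2y₂ + 4y₃ + 2y₄ + 4y₅ + 2y₆ + 4y₇ + y₈] = 0.033333·(61.187) = 2.0396.

2.0396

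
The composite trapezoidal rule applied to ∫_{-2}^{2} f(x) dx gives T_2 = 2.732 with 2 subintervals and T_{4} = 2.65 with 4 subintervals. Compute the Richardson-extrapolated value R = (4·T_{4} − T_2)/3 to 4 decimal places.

2.6227

R = (4·T_{4} − T_2) / 3 = (4·2.65 − 2.732)/3 = (7.868)/3 = 2.6227.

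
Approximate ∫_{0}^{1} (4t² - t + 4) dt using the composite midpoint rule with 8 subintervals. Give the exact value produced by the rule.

h = (1 − 0)/8 = 0.125.
Midpoints m₁,…,m₈ = 0.0625, 0.1875, 0.3125, 0.4375, 0.5625, 0.6875, 0.8125, 0.9375.
f(m₁)=3.953125, f(m₂)=3.953125, f(m₃)=4.078125, f(m₄)=4.328125, f(m₅)=4.703125, f(m₆)=5.203125, f(m₇)=5.828125, f(m₈)=6.578125.
h·[f(m₁) + f(m₂) + f(m₃) + f(m₄) + f(m₅) + f(m₆) + f(m₇) + f(m₈)] = 0.125·(38.625) = 4.828125.

4.828125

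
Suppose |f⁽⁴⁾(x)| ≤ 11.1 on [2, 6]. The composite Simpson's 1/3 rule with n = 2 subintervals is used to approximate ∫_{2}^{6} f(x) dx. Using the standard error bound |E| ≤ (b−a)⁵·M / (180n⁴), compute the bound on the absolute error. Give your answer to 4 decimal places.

3.9467

|E| ≤ (4)⁵·11.1 / (180·2⁴) = 11366.4/2880 = 3.9467.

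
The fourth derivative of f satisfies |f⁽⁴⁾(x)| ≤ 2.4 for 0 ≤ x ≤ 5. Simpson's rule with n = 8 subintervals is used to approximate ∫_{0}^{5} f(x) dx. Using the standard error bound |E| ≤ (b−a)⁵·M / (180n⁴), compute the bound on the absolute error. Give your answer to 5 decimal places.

0.01017

|E| ≤ (5)⁵·2.4 / (180·8⁴) = 7500/737280 = 0.01017.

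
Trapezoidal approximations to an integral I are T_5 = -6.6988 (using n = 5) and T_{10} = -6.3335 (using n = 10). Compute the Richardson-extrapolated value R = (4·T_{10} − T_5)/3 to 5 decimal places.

R = (4·T_{10} − T_5) / 3 = (4·(-6.3335) − (-6.6988))/3 = (-18.6352)/3 = -6.21173.

-6.21173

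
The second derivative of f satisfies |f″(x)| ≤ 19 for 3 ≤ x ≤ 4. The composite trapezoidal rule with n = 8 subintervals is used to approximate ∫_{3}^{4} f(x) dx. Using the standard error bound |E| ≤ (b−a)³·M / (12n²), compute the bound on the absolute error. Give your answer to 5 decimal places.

0.02474

|E| ≤ (1)³·19 / (12·8²) = 19/768 = 0.02474.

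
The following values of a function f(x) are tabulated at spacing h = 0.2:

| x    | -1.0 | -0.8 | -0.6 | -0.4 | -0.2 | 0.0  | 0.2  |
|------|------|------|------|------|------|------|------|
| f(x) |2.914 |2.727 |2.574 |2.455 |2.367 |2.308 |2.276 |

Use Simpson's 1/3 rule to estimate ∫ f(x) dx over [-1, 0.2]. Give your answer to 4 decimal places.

3.0021

h = 0.2, n = 6.
(h/3)·[y₀ + 4y₁ + 2y₂ + 4y₃ + 2y₄ + 4y₅ + y₆] = 0.066667·(45.032) = 3.0021.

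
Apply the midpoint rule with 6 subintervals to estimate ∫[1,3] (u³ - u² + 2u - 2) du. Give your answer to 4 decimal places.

15.2407

h = (3 − 1)/6 = 0.333333.
Midpoints m₁,…,m₆ = 1.166667, 1.5, 1.833333, 2.166667, 2.5, 2.833333.
f(m₁)=0.560185, f(m₂)=2.125, f(m₃)=4.467593, f(m₄)=7.810185, f(m₅)=12.375, f(m₆)=18.384259.
h·[f(m₁) + f(m₂) + f(m₃) + f(m₄) + f(m₅) + f(m₆)] = 0.333333·(45.722222) = 15.2407.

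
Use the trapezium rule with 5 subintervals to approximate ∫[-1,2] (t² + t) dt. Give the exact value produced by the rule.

4.68

h = (2 − (-1))/5 = 0.6.
Nodes t₀,…,t₅ = -1, -0.4, 0.2, 0.8, 1.4, 2.
f(t) = t² + t: f₀=0, f₁=-0.24, f₂=0.24, f₃=1.44, f₄=3.36, f₅=6.
(h/2)·[f₀ + 2f₁ + 2f₂ + 2f₃ + 2f₄ + f₅] = 0.3·(15.6) = 4.68.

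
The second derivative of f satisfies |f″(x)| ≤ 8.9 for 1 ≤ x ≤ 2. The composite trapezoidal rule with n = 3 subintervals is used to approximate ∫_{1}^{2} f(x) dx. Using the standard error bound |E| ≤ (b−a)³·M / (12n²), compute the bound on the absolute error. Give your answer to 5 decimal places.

0.08241

|E| ≤ (1)³·8.9 / (12·3²) = 8.9/108 = 0.08241.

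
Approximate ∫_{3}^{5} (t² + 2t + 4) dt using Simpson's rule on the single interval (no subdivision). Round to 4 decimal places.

56.6667

S = (b−a)/6 · [f(3) + 4f(4) + f(5)] = 0.333333·[19 + 4·28 + 39] = 56.6667.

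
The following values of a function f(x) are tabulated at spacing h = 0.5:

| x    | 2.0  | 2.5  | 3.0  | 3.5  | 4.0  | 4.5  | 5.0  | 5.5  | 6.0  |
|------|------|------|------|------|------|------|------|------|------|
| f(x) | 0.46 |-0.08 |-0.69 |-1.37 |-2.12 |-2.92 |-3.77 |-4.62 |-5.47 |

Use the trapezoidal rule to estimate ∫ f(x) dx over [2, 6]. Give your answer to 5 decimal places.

-9.03750

h = 0.5, n = 8.
(h/2)·[y₀ + 2y₁ + 2y₂ + 2y₃ + 2y₄ + 2y₅ + 2y₆ + 2y₇ + y₈] = 0.25·(-36.15) = -9.03750.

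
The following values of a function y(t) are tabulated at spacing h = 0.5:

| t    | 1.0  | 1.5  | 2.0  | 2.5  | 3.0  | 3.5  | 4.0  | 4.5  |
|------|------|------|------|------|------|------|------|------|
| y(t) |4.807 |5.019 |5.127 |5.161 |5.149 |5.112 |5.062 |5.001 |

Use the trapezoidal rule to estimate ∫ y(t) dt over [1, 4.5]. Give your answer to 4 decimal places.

h = 0.5, n = 7.
(h/2)·[y₀ + 2y₁ + 2y₂ + 2y₃ + 2y₄ + 2y₅ + 2y₆ + y₇] = 0.25·(71.068) = 17.7670.

17.7670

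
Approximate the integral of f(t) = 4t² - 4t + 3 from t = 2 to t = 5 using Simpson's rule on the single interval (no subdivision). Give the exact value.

123

S = (b−a)/6 · [f(2) + 4f(3.5) + f(5)] = 0.5·[11 + 4·38 + 83] = 123.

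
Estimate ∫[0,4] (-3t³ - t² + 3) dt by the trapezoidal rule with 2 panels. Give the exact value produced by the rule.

-252

h = (4 − 0)/2 = 2.
Nodes t₀,…,t₂ = 0, 2, 4.
f(t) = -3t³ - t² + 3: f₀=3, f₁=-25, f₂=-205.
(h/2)·[f₀ + 2f₁ + f₂] = 1·(-252) = -252.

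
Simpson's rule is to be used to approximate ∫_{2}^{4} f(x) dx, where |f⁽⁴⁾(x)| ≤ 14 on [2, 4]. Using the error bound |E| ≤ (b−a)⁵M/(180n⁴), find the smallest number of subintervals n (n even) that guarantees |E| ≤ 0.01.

4

Need 448/(180n⁴) ≤ 0.01.
n⁴ ≥ 448/(180·0.01) = 248.889 ⇒ n ≥ 3.9719, so the smallest even n is 4. (n must be even for Simpson's rule.)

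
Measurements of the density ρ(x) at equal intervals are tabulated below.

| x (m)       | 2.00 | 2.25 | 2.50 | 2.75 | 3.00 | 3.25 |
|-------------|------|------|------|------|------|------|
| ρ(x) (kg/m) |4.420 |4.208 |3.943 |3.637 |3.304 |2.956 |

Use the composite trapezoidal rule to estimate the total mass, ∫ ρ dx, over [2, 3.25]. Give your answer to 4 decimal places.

h = 0.25, n = 5.
(h/2)·[y₀ + 2y₁ + 2y₂ + 2y₃ + 2y₄ + y₅] = 0.125·(37.560) = 4.6950.

4.6950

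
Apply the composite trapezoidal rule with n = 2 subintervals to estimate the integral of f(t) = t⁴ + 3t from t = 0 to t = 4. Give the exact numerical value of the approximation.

312

h = (4 − 0)/2 = 2.
Nodes t₀,…,t₂ = 0, 2, 4.
f(t) = t⁴ + 3t: f₀=0, f₁=22, f₂=268.
(h/2)·[f₀ + 2f₁ + f₂] = 1·(312) = 312.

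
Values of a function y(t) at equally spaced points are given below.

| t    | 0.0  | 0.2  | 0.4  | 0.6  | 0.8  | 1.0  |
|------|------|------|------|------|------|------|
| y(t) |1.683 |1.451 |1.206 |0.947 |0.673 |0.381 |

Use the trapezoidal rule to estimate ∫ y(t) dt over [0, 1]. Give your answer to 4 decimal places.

h = 0.2, n = 5.
(h/2)·[y₀ + 2y₁ + 2y₂ + 2y₃ + 2y₄ + y₅] = 0.1·(10.618) = 1.0618.

1.0618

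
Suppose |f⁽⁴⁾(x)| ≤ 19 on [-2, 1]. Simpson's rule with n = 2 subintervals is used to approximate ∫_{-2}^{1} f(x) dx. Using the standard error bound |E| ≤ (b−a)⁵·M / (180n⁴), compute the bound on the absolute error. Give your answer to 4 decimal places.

1.6031

|E| ≤ (3)⁵·19 / (180·2⁴) = 4617/2880 = 1.6031.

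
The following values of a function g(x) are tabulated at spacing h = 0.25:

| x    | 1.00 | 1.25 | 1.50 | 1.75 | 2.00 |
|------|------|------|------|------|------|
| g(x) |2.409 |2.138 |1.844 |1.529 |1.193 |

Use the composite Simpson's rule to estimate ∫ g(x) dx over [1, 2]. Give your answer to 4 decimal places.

1.8298

h = 0.25, n = 4.
(h/3)·[y₀ + 4y₁ + 2y₂ + 4y₃ + y₄] = 0.083333·(21.958) = 1.8298.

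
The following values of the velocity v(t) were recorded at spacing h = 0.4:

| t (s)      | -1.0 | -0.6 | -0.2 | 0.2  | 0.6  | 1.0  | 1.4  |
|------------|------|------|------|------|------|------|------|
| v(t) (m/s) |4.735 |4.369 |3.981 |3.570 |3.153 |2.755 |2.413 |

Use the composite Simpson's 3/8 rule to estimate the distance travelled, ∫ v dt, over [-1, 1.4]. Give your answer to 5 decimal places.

8.55930

h = 0.4, n = 6.
(3h/8)·[y₀ + 3y₁ + 3y₂ + 2y₃ + 3y₄ + 3y₅ + y₆] = 0.15·(57.062) = 8.55930.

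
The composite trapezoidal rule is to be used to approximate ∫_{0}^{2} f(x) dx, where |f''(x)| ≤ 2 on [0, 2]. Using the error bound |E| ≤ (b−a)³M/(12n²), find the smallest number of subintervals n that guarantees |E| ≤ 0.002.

26

Need 16/(12n²) ≤ 0.002.
n² ≥ 16/(12·0.002) = 666.667 ⇒ n ≥ 25.8199, so the smallest n is 26.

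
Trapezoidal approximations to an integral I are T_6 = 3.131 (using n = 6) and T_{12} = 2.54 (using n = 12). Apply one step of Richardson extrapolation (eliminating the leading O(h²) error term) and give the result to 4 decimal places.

2.3430

R = (4·T_{12} − T_6) / 3 = (4·2.54 − 3.131)/3 = (7.029)/3 = 2.3430.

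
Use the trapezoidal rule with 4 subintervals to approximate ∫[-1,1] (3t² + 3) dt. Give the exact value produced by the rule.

h = (1 − (-1))/4 = 0.5.
Nodes t₀,…,t₄ = -1, -0.5, 0, 0.5, 1.
f(t) = 3t² + 3: f₀=6, f₁=3.75, f₂=3, f₃=3.75, f₄=6.
(h/2)·[f₀ + 2f₁ + 2f₂ + 2f₃ + f₄] = 0.25·(33) = 8.25.

8.25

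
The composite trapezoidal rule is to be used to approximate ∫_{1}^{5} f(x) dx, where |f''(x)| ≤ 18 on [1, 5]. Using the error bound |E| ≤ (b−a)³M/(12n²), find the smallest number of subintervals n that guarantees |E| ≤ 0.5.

14

Need 1152/(12n²) ≤ 0.5.
n² ≥ 1152/(12·0.5) = 192 ⇒ n ≥ 13.8564, so the smallest n is 14.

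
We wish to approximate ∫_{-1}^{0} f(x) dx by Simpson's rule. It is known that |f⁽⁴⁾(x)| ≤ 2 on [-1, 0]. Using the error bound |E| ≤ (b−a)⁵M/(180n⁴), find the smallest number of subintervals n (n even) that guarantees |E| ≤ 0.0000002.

Need 2/(180n⁴) ≤ 0.0000002.
n⁴ ≥ 2/(180·0.0000002) = 55555.6 ⇒ n ≥ 15.3526, so the smallest even n is 16. (n must be even for Simpson's rule.)

16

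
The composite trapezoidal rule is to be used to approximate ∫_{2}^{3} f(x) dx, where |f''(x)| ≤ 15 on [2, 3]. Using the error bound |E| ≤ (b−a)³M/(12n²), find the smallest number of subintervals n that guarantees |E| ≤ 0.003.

21

Need 15/(12n²) ≤ 0.003.
n² ≥ 15/(12·0.003) = 416.667 ⇒ n ≥ 20.4124, so the smallest n is 21.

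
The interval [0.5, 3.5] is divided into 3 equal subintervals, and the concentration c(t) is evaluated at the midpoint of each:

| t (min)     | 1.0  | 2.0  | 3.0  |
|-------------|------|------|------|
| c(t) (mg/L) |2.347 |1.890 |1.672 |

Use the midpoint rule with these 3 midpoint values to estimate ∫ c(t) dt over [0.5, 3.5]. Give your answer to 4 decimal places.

5.9090

h = 1, n = 3.
h·[y(m₁) + y(m₂) + y(m₃)] = 1·(5.909) = 5.9090.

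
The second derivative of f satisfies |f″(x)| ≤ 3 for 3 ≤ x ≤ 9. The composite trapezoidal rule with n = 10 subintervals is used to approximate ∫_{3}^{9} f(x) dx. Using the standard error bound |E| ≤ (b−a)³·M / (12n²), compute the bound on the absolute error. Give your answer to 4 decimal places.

|E| ≤ (6)³·3 / (12·10²) = 648/1200 = 0.5400.

0.5400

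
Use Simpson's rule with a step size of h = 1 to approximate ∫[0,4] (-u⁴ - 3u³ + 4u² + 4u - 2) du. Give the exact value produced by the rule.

h = (4 − 0)/4 = 1.
Nodes u₀,…,u₄ = 0, 1, 2, 3, 4.
f(u) = -u⁴ - 3u³ + 4u² + 4u - 2: f₀=-2, f₁=2, f₂=-18, f₃=-116, f₄=-370.
(h/3)·[f₀ + 4f₁ + 2f₂ + 4f₃ + f₄] = 0.333333·(-864) = -288.

-288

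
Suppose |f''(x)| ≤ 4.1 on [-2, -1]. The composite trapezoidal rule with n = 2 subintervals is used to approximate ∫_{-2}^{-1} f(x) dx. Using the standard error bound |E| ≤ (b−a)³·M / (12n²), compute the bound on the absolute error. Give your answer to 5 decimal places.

|E| ≤ (1)³·4.1 / (12·2²) = 4.1/48 = 0.08542.

0.08542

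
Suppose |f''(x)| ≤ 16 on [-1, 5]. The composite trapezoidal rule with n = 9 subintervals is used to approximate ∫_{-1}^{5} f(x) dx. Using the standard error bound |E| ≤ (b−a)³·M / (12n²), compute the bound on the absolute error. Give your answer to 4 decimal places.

3.5556

|E| ≤ (6)³·16 / (12·9²) = 3456/972 = 3.5556.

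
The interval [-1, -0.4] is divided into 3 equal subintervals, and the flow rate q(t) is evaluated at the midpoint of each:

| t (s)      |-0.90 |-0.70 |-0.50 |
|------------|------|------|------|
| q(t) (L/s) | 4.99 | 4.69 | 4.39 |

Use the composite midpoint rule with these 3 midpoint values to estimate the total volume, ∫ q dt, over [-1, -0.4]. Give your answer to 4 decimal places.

2.8140

h = 0.2, n = 3.
h·[y(m₁) + y(m₂) + y(m₃)] = 0.2·(14.07) = 2.8140.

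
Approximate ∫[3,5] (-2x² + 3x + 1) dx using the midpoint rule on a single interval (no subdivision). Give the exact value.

M = (b−a)·f(4) = 2·(-19) = -38.

-38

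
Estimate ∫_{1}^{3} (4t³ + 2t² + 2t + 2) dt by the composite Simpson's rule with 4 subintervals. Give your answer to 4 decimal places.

109.3333

h = (3 − 1)/4 = 0.5.
Nodes t₀,…,t₄ = 1, 1.5, 2, 2.5, 3.
f(t) = 4t³ + 2t² + 2t + 2: f₀=10, f₁=23, f₂=46, f₃=82, f₄=134.
(h/3)·[f₀ + 4f₁ + 2f₂ + 4f₃ + f₄] = 0.166667·(656) = 109.3333.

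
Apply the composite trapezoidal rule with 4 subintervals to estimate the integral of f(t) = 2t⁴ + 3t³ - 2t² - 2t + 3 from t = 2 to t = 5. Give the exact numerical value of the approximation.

h = (5 − 2)/4 = 0.75.
Nodes t₀,…,t₄ = 2, 2.75, 3.5, 4.25, 5.
f(t) = 2t⁴ + 3t³ - 2t² - 2t + 3: f₀=47, f₁=159.1484375, f₂=400.25, f₃=841.1796875, f₄=1568.
(h/2)·[f₀ + 2f₁ + 2f₂ + 2f₃ + f₄] = 0.375·(4416.15625) = 1656.05859375.

1656.05859375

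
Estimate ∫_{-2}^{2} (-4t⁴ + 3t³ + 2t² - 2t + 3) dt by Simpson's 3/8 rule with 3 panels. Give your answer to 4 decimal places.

h = (2 − (-2))/3 = 1.333333.
Nodes t₀,…,t₃ = -2, -0.666667, 0.666667, 2.
f(t) = -4t⁴ + 3t³ + 2t² - 2t + 3: f₀=-73, f₁=3.543210, f₂=2.654321, f₃=-33.
(3h/8)·[f₀ + 3f₁ + 3f₂ + f₃] = 0.5·(-87.407407) = -43.7037.

-43.7037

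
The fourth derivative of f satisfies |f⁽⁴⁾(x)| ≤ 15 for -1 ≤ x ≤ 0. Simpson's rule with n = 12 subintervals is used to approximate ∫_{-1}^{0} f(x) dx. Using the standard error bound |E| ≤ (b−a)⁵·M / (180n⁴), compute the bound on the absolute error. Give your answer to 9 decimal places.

|E| ≤ (1)⁵·15 / (180·12⁴) = 15/3732480 = 0.000004019.

0.000004019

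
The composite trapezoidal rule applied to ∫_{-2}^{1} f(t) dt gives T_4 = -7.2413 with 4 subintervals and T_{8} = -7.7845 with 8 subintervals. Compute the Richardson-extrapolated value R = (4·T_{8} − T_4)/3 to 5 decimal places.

-7.96557

R = (4·T_{8} − T_4) / 3 = (4·(-7.7845) − (-7.2413))/3 = (-23.8967)/3 = -7.96557.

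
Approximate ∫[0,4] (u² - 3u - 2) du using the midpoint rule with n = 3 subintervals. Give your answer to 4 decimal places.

h = (4 − 0)/3 = 1.333333.
Midpoints m₁,…,m₃ = 0.666667, 2, 3.333333.
f(m₁)=-3.555556, f(m₂)=-4, f(m₃)=-0.888889.
h·[f(m₁) + f(m₂) + f(m₃)] = 1.333333·(-8.444444) = -11.2593.

-11.2593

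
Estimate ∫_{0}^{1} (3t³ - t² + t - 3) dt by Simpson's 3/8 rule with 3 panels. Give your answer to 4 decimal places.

-2.0833

h = (1 − 0)/3 = 0.333333.
Nodes t₀,…,t₃ = 0, 0.333333, 0.666667, 1.
f(t) = 3t³ - t² + t - 3: f₀=-3, f₁=-2.666667, f₂=-1.888889, f₃=0.
(3h/8)·[f₀ + 3f₁ + 3f₂ + f₃] = 0.125·(-16.666667) = -2.0833.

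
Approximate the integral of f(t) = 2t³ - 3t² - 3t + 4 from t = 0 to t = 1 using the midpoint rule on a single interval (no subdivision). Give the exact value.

2

M = (b−a)·f(0.5) = 1·(2) = 2.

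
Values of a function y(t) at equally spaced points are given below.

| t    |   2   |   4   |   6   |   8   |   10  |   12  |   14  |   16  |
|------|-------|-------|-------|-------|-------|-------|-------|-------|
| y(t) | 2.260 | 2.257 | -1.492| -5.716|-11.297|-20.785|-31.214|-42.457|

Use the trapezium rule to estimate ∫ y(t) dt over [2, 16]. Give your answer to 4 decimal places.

-176.6910

h = 2, n = 7.
(h/2)·[y₀ + 2y₁ + 2y₂ + 2y₃ + 2y₄ + 2y₅ + 2y₆ + y₇] = 1·(-176.691) = -176.6910.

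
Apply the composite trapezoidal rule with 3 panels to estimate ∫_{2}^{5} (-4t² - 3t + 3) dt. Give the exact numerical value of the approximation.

h = (5 − 2)/3 = 1.
Nodes t₀,…,t₃ = 2, 3, 4, 5.
f(t) = -4t² - 3t + 3: f₀=-19, f₁=-42, f₂=-73, f₃=-112.
(h/2)·[f₀ + 2f₁ + 2f₂ + f₃] = 0.5·(-361) = -180.5.

-180.5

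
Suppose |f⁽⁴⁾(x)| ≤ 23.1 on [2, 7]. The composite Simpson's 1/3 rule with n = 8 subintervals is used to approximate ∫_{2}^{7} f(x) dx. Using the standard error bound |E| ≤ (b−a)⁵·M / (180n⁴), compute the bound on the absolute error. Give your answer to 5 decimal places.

0.09791

|E| ≤ (5)⁵·23.1 / (180·8⁴) = 72187.5/737280 = 0.09791.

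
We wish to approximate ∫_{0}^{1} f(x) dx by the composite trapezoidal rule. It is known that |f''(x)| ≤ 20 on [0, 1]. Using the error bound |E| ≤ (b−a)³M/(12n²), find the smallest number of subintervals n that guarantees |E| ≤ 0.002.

Need 20/(12n²) ≤ 0.002.
n² ≥ 20/(12·0.002) = 833.333 ⇒ n ≥ 28.8675, so the smallest n is 29.

29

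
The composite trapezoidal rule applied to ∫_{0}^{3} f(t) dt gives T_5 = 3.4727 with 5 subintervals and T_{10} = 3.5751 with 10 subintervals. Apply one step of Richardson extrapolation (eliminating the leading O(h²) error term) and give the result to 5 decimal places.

R = (4·T_{10} − T_5) / 3 = (4·3.5751 − 3.4727)/3 = (10.8277)/3 = 3.60923.

3.60923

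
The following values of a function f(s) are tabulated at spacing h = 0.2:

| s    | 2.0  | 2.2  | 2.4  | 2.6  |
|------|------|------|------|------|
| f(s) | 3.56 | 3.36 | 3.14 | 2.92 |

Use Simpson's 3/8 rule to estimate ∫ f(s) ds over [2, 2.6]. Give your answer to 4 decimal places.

h = 0.2, n = 3.
(3h/8)·[y₀ + 3y₁ + 3y₂ + y₃] = 0.075·(25.98) = 1.9485.

1.9485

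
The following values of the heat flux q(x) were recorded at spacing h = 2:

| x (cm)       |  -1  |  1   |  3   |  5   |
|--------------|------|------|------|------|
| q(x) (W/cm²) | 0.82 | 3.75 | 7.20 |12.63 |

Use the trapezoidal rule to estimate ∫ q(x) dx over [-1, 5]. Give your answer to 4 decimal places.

35.3500

h = 2, n = 3.
(h/2)·[y₀ + 2y₁ + 2y₂ + y₃] = 1·(35.35) = 35.3500.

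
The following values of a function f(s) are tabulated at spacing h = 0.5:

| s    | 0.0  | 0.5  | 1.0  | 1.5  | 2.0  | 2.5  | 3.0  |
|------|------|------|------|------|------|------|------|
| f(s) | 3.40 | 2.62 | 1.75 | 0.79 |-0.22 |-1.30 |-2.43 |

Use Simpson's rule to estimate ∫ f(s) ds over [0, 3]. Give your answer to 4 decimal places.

h = 0.5, n = 6.
(h/3)·[y₀ + 4y₁ + 2y₂ + 4y₃ + 2y₄ + 4y₅ + y₆] = 0.166667·(12.47) = 2.0783.

2.0783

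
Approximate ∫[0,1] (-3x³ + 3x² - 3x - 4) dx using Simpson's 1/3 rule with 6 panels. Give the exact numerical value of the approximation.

-5.25

h = (1 − 0)/6 = 0.166667.
Nodes x₀,…,x₆ = 0, 0.166667, 0.333333, 0.5, 0.666667, 0.833333, 1.
f(x) = -3x³ + 3x² - 3x - 4: f₀=-4, f₁=-4.430556, f₂=-4.777778, f₃=-5.125, f₄=-5.555556, f₅=-6.152778, f₆=-7.
(h/3)·[f₀ + 4f₁ + 2f₂ + 4f₃ + 2f₄ + 4f₅ + f₆] = 0.055556·(-94.5) = -5.25.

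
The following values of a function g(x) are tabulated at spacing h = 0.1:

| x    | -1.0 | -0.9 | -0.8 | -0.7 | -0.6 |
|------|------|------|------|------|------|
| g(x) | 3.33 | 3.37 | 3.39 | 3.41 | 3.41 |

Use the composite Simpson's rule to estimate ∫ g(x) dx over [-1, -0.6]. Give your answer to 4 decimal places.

1.3547

h = 0.1, n = 4.
(h/3)·[y₀ + 4y₁ + 2y₂ + 4y₃ + y₄] = 0.033333·(40.64) = 1.3547.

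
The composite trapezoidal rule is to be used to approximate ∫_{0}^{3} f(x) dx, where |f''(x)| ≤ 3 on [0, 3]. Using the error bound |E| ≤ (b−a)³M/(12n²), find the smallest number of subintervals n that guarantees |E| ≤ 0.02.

Need 81/(12n²) ≤ 0.02.
n² ≥ 81/(12·0.02) = 337.5 ⇒ n ≥ 18.3712, so the smallest n is 19.

19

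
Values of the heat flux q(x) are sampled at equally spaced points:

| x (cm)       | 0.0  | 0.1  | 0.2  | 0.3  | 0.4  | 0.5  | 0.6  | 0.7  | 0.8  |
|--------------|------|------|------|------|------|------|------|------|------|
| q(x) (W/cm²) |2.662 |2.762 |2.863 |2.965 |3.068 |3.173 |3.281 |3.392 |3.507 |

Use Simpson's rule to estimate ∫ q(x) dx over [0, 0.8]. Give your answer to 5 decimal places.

2.45870

h = 0.1, n = 8.
(h/3)·[y₀ + 4y₁ + 2y₂ + 4y₃ + 2y₄ + 4y₅ + 2y₆ + 4y₇ + y₈] = 0.033333·(73.761) = 2.45870.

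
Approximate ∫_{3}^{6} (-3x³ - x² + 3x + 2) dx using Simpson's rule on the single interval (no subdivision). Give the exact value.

-927.75

S = (b−a)/6 · [f(3) + 4f(4.5) + f(6)] = 0.5·[(-79) + 4·(-278.125) + (-664)] = -927.75.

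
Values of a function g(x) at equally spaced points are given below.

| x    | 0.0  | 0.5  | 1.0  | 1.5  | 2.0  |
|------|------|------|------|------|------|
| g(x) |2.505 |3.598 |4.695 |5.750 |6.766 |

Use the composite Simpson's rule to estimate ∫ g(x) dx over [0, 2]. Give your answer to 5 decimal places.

9.34217

h = 0.5, n = 4.
(h/3)·[y₀ + 4y₁ + 2y₂ + 4y₃ + y₄] = 0.166667·(56.053) = 9.34217.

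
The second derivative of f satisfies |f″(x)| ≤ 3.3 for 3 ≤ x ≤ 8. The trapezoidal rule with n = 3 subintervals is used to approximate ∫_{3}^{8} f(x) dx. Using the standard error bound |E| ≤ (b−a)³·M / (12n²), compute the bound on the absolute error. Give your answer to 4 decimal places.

|E| ≤ (5)³·3.3 / (12·3²) = 412.5/108 = 3.8194.

3.8194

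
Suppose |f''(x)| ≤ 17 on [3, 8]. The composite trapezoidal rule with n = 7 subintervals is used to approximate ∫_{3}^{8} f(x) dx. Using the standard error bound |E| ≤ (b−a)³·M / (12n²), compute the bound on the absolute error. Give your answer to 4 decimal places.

|E| ≤ (5)³·17 / (12·7²) = 2125/588 = 3.6139.

3.6139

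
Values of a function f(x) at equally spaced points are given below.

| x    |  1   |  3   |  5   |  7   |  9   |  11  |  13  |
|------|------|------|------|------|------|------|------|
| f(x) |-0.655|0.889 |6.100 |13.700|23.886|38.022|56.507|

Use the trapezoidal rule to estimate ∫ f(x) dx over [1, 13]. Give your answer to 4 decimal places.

h = 2, n = 6.
(h/2)·[y₀ + 2y₁ + 2y₂ + 2y₃ + 2y₄ + 2y₅ + y₆] = 1·(221.046) = 221.0460.

221.0460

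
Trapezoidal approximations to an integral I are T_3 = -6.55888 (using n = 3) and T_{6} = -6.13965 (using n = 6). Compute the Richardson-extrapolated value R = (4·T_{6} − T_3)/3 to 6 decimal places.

R = (4·T_{6} − T_3) / 3 = (4·(-6.13965) − (-6.55888))/3 = (-17.99972)/3 = -5.999907.

-5.999907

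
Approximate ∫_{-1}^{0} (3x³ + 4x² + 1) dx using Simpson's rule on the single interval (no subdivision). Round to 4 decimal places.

S = (b−a)/6 · [f(-1) + 4f(-0.5) + f(0)] = 0.166667·[2 + 4·1.625 + 1] = 1.5833.

1.5833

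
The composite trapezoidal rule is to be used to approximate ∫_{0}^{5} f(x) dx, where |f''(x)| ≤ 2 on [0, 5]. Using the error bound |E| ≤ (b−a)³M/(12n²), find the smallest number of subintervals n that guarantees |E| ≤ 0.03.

27

Need 250/(12n²) ≤ 0.03.
n² ≥ 250/(12·0.03) = 694.444 ⇒ n ≥ 26.3523, so the smallest n is 27.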